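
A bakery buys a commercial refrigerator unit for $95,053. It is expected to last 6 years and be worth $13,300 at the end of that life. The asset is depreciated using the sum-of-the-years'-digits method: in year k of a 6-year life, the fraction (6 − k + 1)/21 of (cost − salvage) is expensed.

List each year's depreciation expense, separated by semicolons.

Depreciable base = $95,053 − $13,300 = $81,753.
Sum of the years' digits = 6+5+4+3+2+1 = 21.
Year 1: $81,753 × 6/21 = $23,358. Book value $71,695.
Year 2: $81,753 × 5/21 = $19,465. Book value $52,230.
Year 3: $81,753 × 4/21 = $15,572. Book value $36,658.
Year 4: $81,753 × 3/21 = $11,679. Book value $24,979.
Year 5: $81,753 × 2/21 = $7,786. Book value $17,193.
Year 6: $81,753 × 1/21 = $3,893. Book value $13,300.

$23,358; $19,465; $15,572; $11,679; $7,786; $3,893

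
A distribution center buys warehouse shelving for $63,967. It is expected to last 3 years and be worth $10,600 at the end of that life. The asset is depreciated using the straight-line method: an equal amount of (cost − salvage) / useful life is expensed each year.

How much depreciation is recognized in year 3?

Depreciable base = $63,967 − $10,600 = $53,367.
Annual expense = $53,367 / 3 = $17,789.

$17,789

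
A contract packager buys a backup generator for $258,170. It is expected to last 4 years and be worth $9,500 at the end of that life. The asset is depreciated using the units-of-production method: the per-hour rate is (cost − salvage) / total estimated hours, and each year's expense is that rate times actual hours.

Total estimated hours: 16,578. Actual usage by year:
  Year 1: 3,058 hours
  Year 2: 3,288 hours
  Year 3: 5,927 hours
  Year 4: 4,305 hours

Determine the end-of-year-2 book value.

$162,980

Depreciable base = $258,170 − $9,500 = $248,670.
Rate = $248,670 / 16,578 hours = $15 per hour.
Year 1: 3,058 × $15 = $45,870. Book value $212,300.
Year 2: 3,288 × $15 = $49,320. Book value $162,980.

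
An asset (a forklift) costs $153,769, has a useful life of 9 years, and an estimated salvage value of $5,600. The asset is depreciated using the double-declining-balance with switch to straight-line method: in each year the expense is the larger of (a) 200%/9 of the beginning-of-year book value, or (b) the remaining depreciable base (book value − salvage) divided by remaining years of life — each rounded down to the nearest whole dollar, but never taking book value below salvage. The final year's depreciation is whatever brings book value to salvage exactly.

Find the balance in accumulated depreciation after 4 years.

Depreciable base = $153,769 − $5,600 = $148,169.
Year 1: DB = ⌊$153,769 × 200%/9⌋ = $34,170; SL = ⌊$148,169/9⌋ = $16,463 → take DB $34,170. Book value $119,599.
Year 2: DB = ⌊$119,599 × 200%/9⌋ = $26,577; SL = ⌊$113,999/8⌋ = $14,249 → take DB $26,577. Book value $93,022.
Year 3: DB = ⌊$93,022 × 200%/9⌋ = $20,671; SL = ⌊$87,422/7⌋ = $12,488 → take DB $20,671. Book value $72,351.
Year 4: DB = ⌊$72,351 × 200%/9⌋ = $16,078; SL = ⌊$66,751/6⌋ = $11,125 → take DB $16,078. Book value $56,273.
Accumulated through year 4 = $153,769 − $56,273 = $97,496.

$97,496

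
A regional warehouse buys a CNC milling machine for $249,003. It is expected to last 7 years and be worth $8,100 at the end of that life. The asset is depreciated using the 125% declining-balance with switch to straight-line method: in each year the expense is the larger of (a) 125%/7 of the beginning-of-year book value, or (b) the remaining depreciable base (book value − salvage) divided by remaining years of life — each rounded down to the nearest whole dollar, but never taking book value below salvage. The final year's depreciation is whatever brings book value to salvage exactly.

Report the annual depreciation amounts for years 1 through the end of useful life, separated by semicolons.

Depreciable base = $249,003 − $8,100 = $240,903.
Year 1: DB = ⌊$249,003 × 125%/7⌋ = $44,464; SL = ⌊$240,903/7⌋ = $34,414 → take DB $44,464. Book value $204,539.
Year 2: DB = ⌊$204,539 × 125%/7⌋ = $36,524; SL = ⌊$196,439/6⌋ = $32,739 → take DB $36,524. Book value $168,015.
Year 3: DB = ⌊$168,015 × 125%/7⌋ = $30,002; SL = ⌊$159,915/5⌋ = $31,983 → take SL $31,983. Book value $136,032.
Year 4: DB = ⌊$136,032 × 125%/7⌋ = $24,291; SL = ⌊$127,932/4⌋ = $31,983 → take SL $31,983. Book value $104,049.
Year 5: DB = ⌊$104,049 × 125%/7⌋ = $18,580; SL = ⌊$95,949/3⌋ = $31,983 → take SL $31,983. Book value $72,066.
Year 6: DB = ⌊$72,066 × 125%/7⌋ = $12,868; SL = ⌊$63,966/2⌋ = $31,983 → take SL $31,983. Book value $40,083.
Year 7 (final): $40,083 − $8,100 = $31,983. Book value $8,100.

$44,464; $36,524; $31,983; $31,983; $31,983; $31,983; $31,983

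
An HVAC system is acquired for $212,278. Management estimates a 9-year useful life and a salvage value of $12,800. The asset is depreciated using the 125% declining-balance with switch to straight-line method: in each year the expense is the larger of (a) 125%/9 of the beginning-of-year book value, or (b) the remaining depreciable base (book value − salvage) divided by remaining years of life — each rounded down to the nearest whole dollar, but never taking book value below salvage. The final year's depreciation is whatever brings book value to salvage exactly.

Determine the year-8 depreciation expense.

Depreciable base = $212,278 − $12,800 = $199,478.
Year 1: DB = ⌊$212,278 × 125%/9⌋ = $29,483; SL = ⌊$199,478/9⌋ = $22,164 → take DB $29,483. Book value $182,795.
Year 2: DB = ⌊$182,795 × 125%/9⌋ = $25,388; SL = ⌊$169,995/8⌋ = $21,249 → take DB $25,388. Book value $157,407.
Year 3: DB = ⌊$157,407 × 125%/9⌋ = $21,862; SL = ⌊$144,607/7⌋ = $20,658 → take DB $21,862. Book value $135,545.
Year 4: DB = ⌊$135,545 × 125%/9⌋ = $18,825; SL = ⌊$122,745/6⌋ = $20,457 → take SL $20,457. Book value $115,088.
Year 5: DB = ⌊$115,088 × 125%/9⌋ = $15,984; SL = ⌊$102,288/5⌋ = $20,457 → take SL $20,457. Book value $94,631.
Year 6: DB = ⌊$94,631 × 125%/9⌋ = $13,143; SL = ⌊$81,831/4⌋ = $20,457 → take SL $20,457. Book value $74,174.
Year 7: DB = ⌊$74,174 × 125%/9⌋ = $10,301; SL = ⌊$61,374/3⌋ = $20,458 → take SL $20,458. Book value $53,716.
Year 8: DB = ⌊$53,716 × 125%/9⌋ = $7,460; SL = ⌊$40,916/2⌋ = $20,458 → take SL $20,458. Book value $33,258.

$20,458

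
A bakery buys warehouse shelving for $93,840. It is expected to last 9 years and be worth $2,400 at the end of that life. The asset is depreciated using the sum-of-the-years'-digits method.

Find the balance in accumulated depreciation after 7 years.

$85,344

Depreciable base = $93,840 − $2,400 = $91,440.
Sum of the years' digits = 9+8+7+6+5+4+3+2+1 = 45.
Year 1: $91,440 × 9/45 = $18,288. Book value $75,552.
Year 2: $91,440 × 8/45 = $16,256. Book value $59,296.
Year 3: $91,440 × 7/45 = $14,224. Book value $45,072.
Year 4: $91,440 × 6/45 = $12,192. Book value $32,880.
Year 5: $91,440 × 5/45 = $10,160. Book value $22,720.
Year 6: $91,440 × 4/45 = $8,128. Book value $14,592.
Year 7: $91,440 × 3/45 = $6,096. Book value $8,496.
Accumulated through year 7 = $93,840 − $8,496 = $85,344.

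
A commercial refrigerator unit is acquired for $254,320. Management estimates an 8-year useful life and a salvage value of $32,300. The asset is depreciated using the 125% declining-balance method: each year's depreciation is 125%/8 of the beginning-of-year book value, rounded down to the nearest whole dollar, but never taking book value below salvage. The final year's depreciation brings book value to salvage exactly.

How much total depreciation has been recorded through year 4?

Depreciable base = $254,320 − $32,300 = $222,020.
Year 1: ⌊$254,320 × 125%/8⌋ = $39,737. Book value $214,583.
Year 2: ⌊$214,583 × 125%/8⌋ = $33,528. Book value $181,055.
Year 3: ⌊$181,055 × 125%/8⌋ = $28,289. Book value $152,766.
Year 4: ⌊$152,766 × 125%/8⌋ = $23,869. Book value $128,897.
Accumulated through year 4 = $254,320 − $128,897 = $125,423.

$125,423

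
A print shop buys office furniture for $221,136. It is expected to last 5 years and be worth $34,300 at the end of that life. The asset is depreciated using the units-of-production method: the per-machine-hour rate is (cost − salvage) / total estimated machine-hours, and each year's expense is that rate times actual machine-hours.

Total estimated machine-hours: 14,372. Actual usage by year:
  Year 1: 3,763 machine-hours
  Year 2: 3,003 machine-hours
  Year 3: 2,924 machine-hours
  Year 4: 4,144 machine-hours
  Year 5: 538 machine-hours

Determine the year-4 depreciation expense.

Depreciable base = $221,136 − $34,300 = $186,836.
Rate = $186,836 / 14,372 machine-hours = $13 per machine-hour.
Year 1: 3,763 × $13 = $48,919. Book value $172,217.
Year 2: 3,003 × $13 = $39,039. Book value $133,178.
Year 3: 2,924 × $13 = $38,012. Book value $95,166.
Year 4: 4,144 × $13 = $53,872. Book value $41,294.

$53,872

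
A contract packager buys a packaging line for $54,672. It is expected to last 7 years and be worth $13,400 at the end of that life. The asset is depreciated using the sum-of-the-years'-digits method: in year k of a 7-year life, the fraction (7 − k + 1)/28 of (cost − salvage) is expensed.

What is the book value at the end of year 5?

Depreciable base = $54,672 − $13,400 = $41,272.
Sum of the years' digits = 7+6+5+4+3+2+1 = 28.
Year 1: $41,272 × 7/28 = $10,318. Book value $44,354.
Year 2: $41,272 × 6/28 = $8,844. Book value $35,510.
Year 3: $41,272 × 5/28 = $7,370. Book value $28,140.
Year 4: $41,272 × 4/28 = $5,896. Book value $22,244.
Year 5: $41,272 × 3/28 = $4,422. Book value $17,822.

$17,822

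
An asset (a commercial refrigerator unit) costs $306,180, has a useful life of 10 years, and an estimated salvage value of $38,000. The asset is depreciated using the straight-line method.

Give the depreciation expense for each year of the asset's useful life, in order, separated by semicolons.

$26,818; $26,818; $26,818; $26,818; $26,818; $26,818; $26,818; $26,818; $26,818; $26,818

Depreciable base = $306,180 − $38,000 = $268,180.
Annual expense = $268,180 / 10 = $26,818.
End of year 1: book value $279,362.
End of year 2: book value $252,544.
End of year 3: book value $225,726.
End of year 4: book value $198,908.
End of year 5: book value $172,090.
End of year 6: book value $145,272.
End of year 7: book value $118,454.
End of year 8: book value $91,636.
End of year 9: book value $64,818.
End of year 10: book value $38,000.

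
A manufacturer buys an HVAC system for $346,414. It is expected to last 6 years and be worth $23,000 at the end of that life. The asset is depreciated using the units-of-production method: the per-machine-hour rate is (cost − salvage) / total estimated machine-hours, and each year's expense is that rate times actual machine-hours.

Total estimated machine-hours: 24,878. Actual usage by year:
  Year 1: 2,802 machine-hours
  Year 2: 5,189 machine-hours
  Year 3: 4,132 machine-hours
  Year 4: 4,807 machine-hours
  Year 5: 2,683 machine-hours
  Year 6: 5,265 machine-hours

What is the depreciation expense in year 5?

$34,879

Depreciable base = $346,414 − $23,000 = $323,414.
Rate = $323,414 / 24,878 machine-hours = $13 per machine-hour.
Year 1: 2,802 × $13 = $36,426. Book value $309,988.
Year 2: 5,189 × $13 = $67,457. Book value $242,531.
Year 3: 4,132 × $13 = $53,716. Book value $188,815.
Year 4: 4,807 × $13 = $62,491. Book value $126,324.
Year 5: 2,683 × $13 = $34,879. Book value $91,445.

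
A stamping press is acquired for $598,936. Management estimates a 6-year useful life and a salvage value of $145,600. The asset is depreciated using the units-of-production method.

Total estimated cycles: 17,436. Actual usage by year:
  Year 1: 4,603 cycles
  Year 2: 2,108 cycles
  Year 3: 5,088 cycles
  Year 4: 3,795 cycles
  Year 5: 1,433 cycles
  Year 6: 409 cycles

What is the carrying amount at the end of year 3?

Depreciable base = $598,936 − $145,600 = $453,336.
Rate = $453,336 / 17,436 cycles = $26 per cycle.
Year 1: 4,603 × $26 = $119,678. Book value $479,258.
Year 2: 2,108 × $26 = $54,808. Book value $424,450.
Year 3: 5,088 × $26 = $132,288. Book value $292,162.

$292,162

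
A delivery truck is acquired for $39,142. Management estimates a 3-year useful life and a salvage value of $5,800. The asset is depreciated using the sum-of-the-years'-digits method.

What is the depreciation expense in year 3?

Depreciable base = $39,142 − $5,800 = $33,342.
Sum of the years' digits = 3+2+1 = 6.
Year 1: $33,342 × 3/6 = $16,671. Book value $22,471.
Year 2: $33,342 × 2/6 = $11,114. Book value $11,357.
Year 3: $33,342 × 1/6 = $5,557. Book value $5,800.

$5,557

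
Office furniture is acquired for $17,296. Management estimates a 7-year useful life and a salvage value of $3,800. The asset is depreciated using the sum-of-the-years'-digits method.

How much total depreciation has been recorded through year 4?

$10,604

Depreciable base = $17,296 − $3,800 = $13,496.
Sum of the years' digits = 7+6+5+4+3+2+1 = 28.
Year 1: $13,496 × 7/28 = $3,374. Book value $13,922.
Year 2: $13,496 × 6/28 = $2,892. Book value $11,030.
Year 3: $13,496 × 5/28 = $2,410. Book value $8,620.
Year 4: $13,496 × 4/28 = $1,928. Book value $6,692.
Accumulated through year 4 = $17,296 − $6,692 = $10,604.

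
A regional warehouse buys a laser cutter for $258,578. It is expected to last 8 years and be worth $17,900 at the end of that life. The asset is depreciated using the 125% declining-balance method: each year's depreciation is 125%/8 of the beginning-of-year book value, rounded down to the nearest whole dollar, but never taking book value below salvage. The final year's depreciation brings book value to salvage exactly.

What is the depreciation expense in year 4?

$24,269

Depreciable base = $258,578 − $17,900 = $240,678.
Year 1: ⌊$258,578 × 125%/8⌋ = $40,402. Book value $218,176.
Year 2: ⌊$218,176 × 125%/8⌋ = $34,090. Book value $184,086.
Year 3: ⌊$184,086 × 125%/8⌋ = $28,763. Book value $155,323.
Year 4: ⌊$155,323 × 125%/8⌋ = $24,269. Book value $131,054.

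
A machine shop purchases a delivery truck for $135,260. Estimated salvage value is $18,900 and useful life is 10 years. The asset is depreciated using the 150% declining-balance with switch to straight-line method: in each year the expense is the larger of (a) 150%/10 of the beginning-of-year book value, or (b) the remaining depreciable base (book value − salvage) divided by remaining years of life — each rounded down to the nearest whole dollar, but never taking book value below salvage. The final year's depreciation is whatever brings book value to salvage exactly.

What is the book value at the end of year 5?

$60,017

Depreciable base = $135,260 − $18,900 = $116,360.
Year 1: DB = ⌊$135,260 × 150%/10⌋ = $20,289; SL = ⌊$116,360/10⌋ = $11,636 → take DB $20,289. Book value $114,971.
Year 2: DB = ⌊$114,971 × 150%/10⌋ = $17,245; SL = ⌊$96,071/9⌋ = $10,674 → take DB $17,245. Book value $97,726.
Year 3: DB = ⌊$97,726 × 150%/10⌋ = $14,658; SL = ⌊$78,826/8⌋ = $9,853 → take DB $14,658. Book value $83,068.
Year 4: DB = ⌊$83,068 × 150%/10⌋ = $12,460; SL = ⌊$64,168/7⌋ = $9,166 → take DB $12,460. Book value $70,608.
Year 5: DB = ⌊$70,608 × 150%/10⌋ = $10,591; SL = ⌊$51,708/6⌋ = $8,618 → take DB $10,591. Book value $60,017.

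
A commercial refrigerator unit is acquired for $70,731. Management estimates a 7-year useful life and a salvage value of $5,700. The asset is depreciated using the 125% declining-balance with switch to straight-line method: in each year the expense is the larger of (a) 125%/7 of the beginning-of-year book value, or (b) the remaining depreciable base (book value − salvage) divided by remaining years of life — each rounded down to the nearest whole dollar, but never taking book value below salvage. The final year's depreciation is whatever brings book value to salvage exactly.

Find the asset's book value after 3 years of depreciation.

Depreciable base = $70,731 − $5,700 = $65,031.
Year 1: DB = ⌊$70,731 × 125%/7⌋ = $12,630; SL = ⌊$65,031/7⌋ = $9,290 → take DB $12,630. Book value $58,101.
Year 2: DB = ⌊$58,101 × 125%/7⌋ = $10,375; SL = ⌊$52,401/6⌋ = $8,733 → take DB $10,375. Book value $47,726.
Year 3: DB = ⌊$47,726 × 125%/7⌋ = $8,522; SL = ⌊$42,026/5⌋ = $8,405 → take DB $8,522. Book value $39,204.

$39,204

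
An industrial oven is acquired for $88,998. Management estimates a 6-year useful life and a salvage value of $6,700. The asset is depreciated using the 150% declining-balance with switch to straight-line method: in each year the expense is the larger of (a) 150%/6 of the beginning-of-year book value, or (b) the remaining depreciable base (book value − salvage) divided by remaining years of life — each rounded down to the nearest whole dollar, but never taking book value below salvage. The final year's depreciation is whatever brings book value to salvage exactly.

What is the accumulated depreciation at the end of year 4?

Depreciable base = $88,998 − $6,700 = $82,298.
Year 1: DB = ⌊$88,998 × 150%/6⌋ = $22,249; SL = ⌊$82,298/6⌋ = $13,716 → take DB $22,249. Book value $66,749.
Year 2: DB = ⌊$66,749 × 150%/6⌋ = $16,687; SL = ⌊$60,049/5⌋ = $12,009 → take DB $16,687. Book value $50,062.
Year 3: DB = ⌊$50,062 × 150%/6⌋ = $12,515; SL = ⌊$43,362/4⌋ = $10,840 → take DB $12,515. Book value $37,547.
Year 4: DB = ⌊$37,547 × 150%/6⌋ = $9,386; SL = ⌊$30,847/3⌋ = $10,282 → take SL $10,282. Book value $27,265.
Accumulated through year 4 = $88,998 − $27,265 = $61,733.

$61,733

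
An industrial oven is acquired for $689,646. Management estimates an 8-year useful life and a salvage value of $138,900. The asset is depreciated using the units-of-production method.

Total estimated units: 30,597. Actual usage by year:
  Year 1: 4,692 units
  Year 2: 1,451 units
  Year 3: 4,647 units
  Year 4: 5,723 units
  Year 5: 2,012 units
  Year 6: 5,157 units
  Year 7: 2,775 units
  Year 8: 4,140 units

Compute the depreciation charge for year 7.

$49,950

Depreciable base = $689,646 − $138,900 = $550,746.
Rate = $550,746 / 30,597 units = $18 per unit.
Year 1: 4,692 × $18 = $84,456. Book value $605,190.
Year 2: 1,451 × $18 = $26,118. Book value $579,072.
Year 3: 4,647 × $18 = $83,646. Book value $495,426.
Year 4: 5,723 × $18 = $103,014. Book value $392,412.
Year 5: 2,012 × $18 = $36,216. Book value $356,196.
Year 6: 5,157 × $18 = $92,826. Book value $263,370.
Year 7: 2,775 × $18 = $49,950. Book value $213,420.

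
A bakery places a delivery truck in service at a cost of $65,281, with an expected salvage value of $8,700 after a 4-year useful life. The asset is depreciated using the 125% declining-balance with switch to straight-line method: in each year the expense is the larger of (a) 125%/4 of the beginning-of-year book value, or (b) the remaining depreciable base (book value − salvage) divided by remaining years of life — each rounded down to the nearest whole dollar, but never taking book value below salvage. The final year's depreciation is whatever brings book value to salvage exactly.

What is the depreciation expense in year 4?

Depreciable base = $65,281 − $8,700 = $56,581.
Year 1: DB = ⌊$65,281 × 125%/4⌋ = $20,400; SL = ⌊$56,581/4⌋ = $14,145 → take DB $20,400. Book value $44,881.
Year 2: DB = ⌊$44,881 × 125%/4⌋ = $14,025; SL = ⌊$36,181/3⌋ = $12,060 → take DB $14,025. Book value $30,856.
Year 3: DB = ⌊$30,856 × 125%/4⌋ = $9,642; SL = ⌊$22,156/2⌋ = $11,078 → take SL $11,078. Book value $19,778.
Year 4 (final): $19,778 − $8,700 = $11,078. Book value $8,700.

$11,078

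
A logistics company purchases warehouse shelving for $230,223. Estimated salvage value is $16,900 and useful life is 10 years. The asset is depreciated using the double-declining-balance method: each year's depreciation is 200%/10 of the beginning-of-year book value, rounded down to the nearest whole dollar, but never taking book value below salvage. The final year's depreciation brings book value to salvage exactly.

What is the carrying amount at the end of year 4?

Depreciable base = $230,223 − $16,900 = $213,323.
Year 1: ⌊$230,223 × 200%/10⌋ = $46,044. Book value $184,179.
Year 2: ⌊$184,179 × 200%/10⌋ = $36,835. Book value $147,344.
Year 3: ⌊$147,344 × 200%/10⌋ = $29,468. Book value $117,876.
Year 4: ⌊$117,876 × 200%/10⌋ = $23,575. Book value $94,301.

$94,301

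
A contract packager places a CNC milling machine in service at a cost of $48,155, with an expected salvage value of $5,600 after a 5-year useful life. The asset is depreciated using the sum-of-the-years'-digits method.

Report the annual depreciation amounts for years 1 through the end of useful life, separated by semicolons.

$14,185; $11,348; $8,511; $5,674; $2,837

Depreciable base = $48,155 − $5,600 = $42,555.
Sum of the years' digits = 5+4+3+2+1 = 15.
Year 1: $42,555 × 5/15 = $14,185. Book value $33,970.
Year 2: $42,555 × 4/15 = $11,348. Book value $22,622.
Year 3: $42,555 × 3/15 = $8,511. Book value $14,111.
Year 4: $42,555 × 2/15 = $5,674. Book value $8,437.
Year 5: $42,555 × 1/15 = $2,837. Book value $5,600.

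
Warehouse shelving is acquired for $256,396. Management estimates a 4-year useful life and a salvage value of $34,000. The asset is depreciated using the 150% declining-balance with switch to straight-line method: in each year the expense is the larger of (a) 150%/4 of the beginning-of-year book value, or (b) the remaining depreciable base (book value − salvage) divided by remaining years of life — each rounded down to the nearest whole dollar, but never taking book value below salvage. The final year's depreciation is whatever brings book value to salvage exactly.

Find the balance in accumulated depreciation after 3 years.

$193,799

Depreciable base = $256,396 − $34,000 = $222,396.
Year 1: DB = ⌊$256,396 × 150%/4⌋ = $96,148; SL = ⌊$222,396/4⌋ = $55,599 → take DB $96,148. Book value $160,248.
Year 2: DB = ⌊$160,248 × 150%/4⌋ = $60,093; SL = ⌊$126,248/3⌋ = $42,082 → take DB $60,093. Book value $100,155.
Year 3: DB = ⌊$100,155 × 150%/4⌋ = $37,558; SL = ⌊$66,155/2⌋ = $33,077 → take DB $37,558. Book value $62,597.
Accumulated through year 3 = $256,396 − $62,597 = $193,799.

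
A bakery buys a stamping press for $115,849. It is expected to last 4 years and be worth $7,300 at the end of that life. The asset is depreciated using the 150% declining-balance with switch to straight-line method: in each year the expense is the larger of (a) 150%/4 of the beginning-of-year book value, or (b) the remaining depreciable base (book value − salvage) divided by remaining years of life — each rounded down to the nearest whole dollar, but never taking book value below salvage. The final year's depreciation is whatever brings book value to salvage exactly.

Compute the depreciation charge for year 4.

$18,977

Depreciable base = $115,849 − $7,300 = $108,549.
Year 1: DB = ⌊$115,849 × 150%/4⌋ = $43,443; SL = ⌊$108,549/4⌋ = $27,137 → take DB $43,443. Book value $72,406.
Year 2: DB = ⌊$72,406 × 150%/4⌋ = $27,152; SL = ⌊$65,106/3⌋ = $21,702 → take DB $27,152. Book value $45,254.
Year 3: DB = ⌊$45,254 × 150%/4⌋ = $16,970; SL = ⌊$37,954/2⌋ = $18,977 → take SL $18,977. Book value $26,277.
Year 4 (final): $26,277 − $7,300 = $18,977. Book value $7,300.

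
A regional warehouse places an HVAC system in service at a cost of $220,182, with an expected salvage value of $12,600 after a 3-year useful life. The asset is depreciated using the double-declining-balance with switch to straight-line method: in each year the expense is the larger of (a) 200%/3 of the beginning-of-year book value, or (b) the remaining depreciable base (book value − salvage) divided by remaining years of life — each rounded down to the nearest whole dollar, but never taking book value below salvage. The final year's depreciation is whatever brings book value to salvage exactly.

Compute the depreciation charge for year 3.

$11,865

Depreciable base = $220,182 − $12,600 = $207,582.
Year 1: DB = ⌊$220,182 × 200%/3⌋ = $146,788; SL = ⌊$207,582/3⌋ = $69,194 → take DB $146,788. Book value $73,394.
Year 2: DB = ⌊$73,394 × 200%/3⌋ = $48,929; SL = ⌊$60,794/2⌋ = $30,397 → take DB $48,929. Book value $24,465.
Year 3 (final): $24,465 − $12,600 = $11,865. Book value $12,600.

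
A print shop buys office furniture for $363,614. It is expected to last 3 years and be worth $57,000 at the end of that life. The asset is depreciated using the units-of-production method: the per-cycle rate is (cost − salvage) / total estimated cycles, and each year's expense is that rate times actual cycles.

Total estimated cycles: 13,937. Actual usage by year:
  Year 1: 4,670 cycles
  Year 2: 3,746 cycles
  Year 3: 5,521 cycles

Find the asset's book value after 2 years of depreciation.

Depreciable base = $363,614 − $57,000 = $306,614.
Rate = $306,614 / 13,937 cycles = $22 per cycle.
Year 1: 4,670 × $22 = $102,740. Book value $260,874.
Year 2: 3,746 × $22 = $82,412. Book value $178,462.

$178,462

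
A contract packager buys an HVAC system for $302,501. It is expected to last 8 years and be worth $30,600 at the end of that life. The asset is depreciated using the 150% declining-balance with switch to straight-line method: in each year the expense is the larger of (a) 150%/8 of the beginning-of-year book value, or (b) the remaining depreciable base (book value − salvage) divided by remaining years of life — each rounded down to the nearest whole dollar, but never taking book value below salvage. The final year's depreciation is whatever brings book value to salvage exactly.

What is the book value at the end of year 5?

$106,525

Depreciable base = $302,501 − $30,600 = $271,901.
Year 1: DB = ⌊$302,501 × 150%/8⌋ = $56,718; SL = ⌊$271,901/8⌋ = $33,987 → take DB $56,718. Book value $245,783.
Year 2: DB = ⌊$245,783 × 150%/8⌋ = $46,084; SL = ⌊$215,183/7⌋ = $30,740 → take DB $46,084. Book value $199,699.
Year 3: DB = ⌊$199,699 × 150%/8⌋ = $37,443; SL = ⌊$169,099/6⌋ = $28,183 → take DB $37,443. Book value $162,256.
Year 4: DB = ⌊$162,256 × 150%/8⌋ = $30,423; SL = ⌊$131,656/5⌋ = $26,331 → take DB $30,423. Book value $131,833.
Year 5: DB = ⌊$131,833 × 150%/8⌋ = $24,718; SL = ⌊$101,233/4⌋ = $25,308 → take SL $25,308. Book value $106,525.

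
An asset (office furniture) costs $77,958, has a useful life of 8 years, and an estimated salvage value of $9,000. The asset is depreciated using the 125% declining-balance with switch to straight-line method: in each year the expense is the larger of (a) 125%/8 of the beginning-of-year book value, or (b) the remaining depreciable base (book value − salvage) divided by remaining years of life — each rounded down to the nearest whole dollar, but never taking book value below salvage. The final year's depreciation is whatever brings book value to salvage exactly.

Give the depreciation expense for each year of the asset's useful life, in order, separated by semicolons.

$12,180; $10,277; $8,672; $7,565; $7,566; $7,566; $7,566; $7,566

Depreciable base = $77,958 − $9,000 = $68,958.
Year 1: DB = ⌊$77,958 × 125%/8⌋ = $12,180; SL = ⌊$68,958/8⌋ = $8,619 → take DB $12,180. Book value $65,778.
Year 2: DB = ⌊$65,778 × 125%/8⌋ = $10,277; SL = ⌊$56,778/7⌋ = $8,111 → take DB $10,277. Book value $55,501.
Year 3: DB = ⌊$55,501 × 125%/8⌋ = $8,672; SL = ⌊$46,501/6⌋ = $7,750 → take DB $8,672. Book value $46,829.
Year 4: DB = ⌊$46,829 × 125%/8⌋ = $7,317; SL = ⌊$37,829/5⌋ = $7,565 → take SL $7,565. Book value $39,264.
Year 5: DB = ⌊$39,264 × 125%/8⌋ = $6,135; SL = ⌊$30,264/4⌋ = $7,566 → take SL $7,566. Book value $31,698.
Year 6: DB = ⌊$31,698 × 125%/8⌋ = $4,952; SL = ⌊$22,698/3⌋ = $7,566 → take SL $7,566. Book value $24,132.
Year 7: DB = ⌊$24,132 × 125%/8⌋ = $3,770; SL = ⌊$15,132/2⌋ = $7,566 → take SL $7,566. Book value $16,566.
Year 8 (final): $16,566 − $9,000 = $7,566. Book value $9,000.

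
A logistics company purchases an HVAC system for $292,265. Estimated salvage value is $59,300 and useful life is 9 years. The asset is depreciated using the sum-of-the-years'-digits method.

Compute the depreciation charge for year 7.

Depreciable base = $292,265 − $59,300 = $232,965.
Sum of the years' digits = 9+8+7+6+5+4+3+2+1 = 45.
Year 1: $232,965 × 9/45 = $46,593. Book value $245,672.
Year 2: $232,965 × 8/45 = $41,416. Book value $204,256.
Year 3: $232,965 × 7/45 = $36,239. Book value $168,017.
Year 4: $232,965 × 6/45 = $31,062. Book value $136,955.
Year 5: $232,965 × 5/45 = $25,885. Book value $111,070.
Year 6: $232,965 × 4/45 = $20,708. Book value $90,362.
Year 7: $232,965 × 3/45 = $15,531. Book value $74,831.

$15,531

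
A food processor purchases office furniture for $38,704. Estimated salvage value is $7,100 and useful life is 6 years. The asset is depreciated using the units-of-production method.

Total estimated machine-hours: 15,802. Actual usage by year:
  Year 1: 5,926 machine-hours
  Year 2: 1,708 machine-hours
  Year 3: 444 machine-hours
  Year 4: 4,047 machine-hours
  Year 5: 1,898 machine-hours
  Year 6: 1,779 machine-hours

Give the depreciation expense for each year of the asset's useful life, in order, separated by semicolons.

$11,852; $3,416; $888; $8,094; $3,796; $3,558

Depreciable base = $38,704 − $7,100 = $31,604.
Rate = $31,604 / 15,802 machine-hours = $2 per machine-hour.
Year 1: 5,926 × $2 = $11,852. Book value $26,852.
Year 2: 1,708 × $2 = $3,416. Book value $23,436.
Year 3: 444 × $2 = $888. Book value $22,548.
Year 4: 4,047 × $2 = $8,094. Book value $14,454.
Year 5: 1,898 × $2 = $3,796. Book value $10,658.
Year 6: 1,779 × $2 = $3,558. Book value $7,100.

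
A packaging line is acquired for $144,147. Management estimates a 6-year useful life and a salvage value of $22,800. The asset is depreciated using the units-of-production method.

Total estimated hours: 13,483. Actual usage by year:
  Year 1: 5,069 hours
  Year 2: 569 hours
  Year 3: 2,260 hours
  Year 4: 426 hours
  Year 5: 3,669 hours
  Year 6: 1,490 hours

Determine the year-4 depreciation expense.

Depreciable base = $144,147 − $22,800 = $121,347.
Rate = $121,347 / 13,483 hours = $9 per hour.
Year 1: 5,069 × $9 = $45,621. Book value $98,526.
Year 2: 569 × $9 = $5,121. Book value $93,405.
Year 3: 2,260 × $9 = $20,340. Book value $73,065.
Year 4: 426 × $9 = $3,834. Book value $69,231.

$3,834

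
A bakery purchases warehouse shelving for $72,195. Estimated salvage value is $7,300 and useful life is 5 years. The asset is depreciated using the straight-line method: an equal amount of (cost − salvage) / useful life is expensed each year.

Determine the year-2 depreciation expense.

Depreciable base = $72,195 − $7,300 = $64,895.
Annual expense = $64,895 / 5 = $12,979.

$12,979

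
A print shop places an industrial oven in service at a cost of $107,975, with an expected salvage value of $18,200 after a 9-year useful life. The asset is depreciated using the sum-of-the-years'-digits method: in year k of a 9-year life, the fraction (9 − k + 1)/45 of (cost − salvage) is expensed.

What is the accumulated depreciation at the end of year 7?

Depreciable base = $107,975 − $18,200 = $89,775.
Sum of the years' digits = 9+8+7+6+5+4+3+2+1 = 45.
Year 1: $89,775 × 9/45 = $17,955. Book value $90,020.
Year 2: $89,775 × 8/45 = $15,960. Book value $74,060.
Year 3: $89,775 × 7/45 = $13,965. Book value $60,095.
Year 4: $89,775 × 6/45 = $11,970. Book value $48,125.
Year 5: $89,775 × 5/45 = $9,975. Book value $38,150.
Year 6: $89,775 × 4/45 = $7,980. Book value $30,170.
Year 7: $89,775 × 3/45 = $5,985. Book value $24,185.
Accumulated through year 7 = $107,975 − $24,185 = $83,790.

$83,790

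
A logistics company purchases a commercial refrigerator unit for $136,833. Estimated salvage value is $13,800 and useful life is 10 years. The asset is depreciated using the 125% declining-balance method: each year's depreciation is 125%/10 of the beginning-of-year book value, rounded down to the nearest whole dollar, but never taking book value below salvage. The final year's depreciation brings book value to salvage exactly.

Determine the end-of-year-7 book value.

$53,735

Depreciable base = $136,833 − $13,800 = $123,033.
Year 1: ⌊$136,833 × 125%/10⌋ = $17,104. Book value $119,729.
Year 2: ⌊$119,729 × 125%/10⌋ = $14,966. Book value $104,763.
Year 3: ⌊$104,763 × 125%/10⌋ = $13,095. Book value $91,668.
Year 4: ⌊$91,668 × 125%/10⌋ = $11,458. Book value $80,210.
Year 5: ⌊$80,210 × 125%/10⌋ = $10,026. Book value $70,184.
Year 6: ⌊$70,184 × 125%/10⌋ = $8,773. Book value $61,411.
Year 7: ⌊$61,411 × 125%/10⌋ = $7,676. Book value $53,735.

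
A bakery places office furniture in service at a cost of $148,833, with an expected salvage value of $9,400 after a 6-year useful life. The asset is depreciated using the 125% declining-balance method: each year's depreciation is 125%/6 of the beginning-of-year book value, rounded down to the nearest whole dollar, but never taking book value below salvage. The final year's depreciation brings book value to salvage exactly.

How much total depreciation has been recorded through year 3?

$74,986

Depreciable base = $148,833 − $9,400 = $139,433.
Year 1: ⌊$148,833 × 125%/6⌋ = $31,006. Book value $117,827.
Year 2: ⌊$117,827 × 125%/6⌋ = $24,547. Book value $93,280.
Year 3: ⌊$93,280 × 125%/6⌋ = $19,433. Book value $73,847.
Accumulated through year 3 = $148,833 − $73,847 = $74,986.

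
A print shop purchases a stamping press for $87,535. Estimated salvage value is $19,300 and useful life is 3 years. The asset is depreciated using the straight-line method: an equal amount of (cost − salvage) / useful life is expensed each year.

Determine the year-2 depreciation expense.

Depreciable base = $87,535 − $19,300 = $68,235.
Annual expense = $68,235 / 3 = $22,745.

$22,745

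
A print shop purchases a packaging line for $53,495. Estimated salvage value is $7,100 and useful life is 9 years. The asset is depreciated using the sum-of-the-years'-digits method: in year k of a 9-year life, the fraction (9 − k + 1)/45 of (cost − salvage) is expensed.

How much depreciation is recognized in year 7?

Depreciable base = $53,495 − $7,100 = $46,395.
Sum of the years' digits = 9+8+7+6+5+4+3+2+1 = 45.
Year 1: $46,395 × 9/45 = $9,279. Book value $44,216.
Year 2: $46,395 × 8/45 = $8,248. Book value $35,968.
Year 3: $46,395 × 7/45 = $7,217. Book value $28,751.
Year 4: $46,395 × 6/45 = $6,186. Book value $22,565.
Year 5: $46,395 × 5/45 = $5,155. Book value $17,410.
Year 6: $46,395 × 4/45 = $4,124. Book value $13,286.
Year 7: $46,395 × 3/45 = $3,093. Book value $10,193.

$3,093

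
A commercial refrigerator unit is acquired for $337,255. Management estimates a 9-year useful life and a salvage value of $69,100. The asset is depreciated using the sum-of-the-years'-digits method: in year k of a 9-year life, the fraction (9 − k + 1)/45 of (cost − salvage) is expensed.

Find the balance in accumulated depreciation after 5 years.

Depreciable base = $337,255 − $69,100 = $268,155.
Sum of the years' digits = 9+8+7+6+5+4+3+2+1 = 45.
Year 1: $268,155 × 9/45 = $53,631. Book value $283,624.
Year 2: $268,155 × 8/45 = $47,672. Book value $235,952.
Year 3: $268,155 × 7/45 = $41,713. Book value $194,239.
Year 4: $268,155 × 6/45 = $35,754. Book value $158,485.
Year 5: $268,155 × 5/45 = $29,795. Book value $128,690.
Accumulated through year 5 = $337,255 − $128,690 = $208,565.

$208,565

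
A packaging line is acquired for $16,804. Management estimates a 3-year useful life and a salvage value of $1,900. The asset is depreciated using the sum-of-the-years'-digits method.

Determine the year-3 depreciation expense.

Depreciable base = $16,804 − $1,900 = $14,904.
Sum of the years' digits = 3+2+1 = 6.
Year 1: $14,904 × 3/6 = $7,452. Book value $9,352.
Year 2: $14,904 × 2/6 = $4,968. Book value $4,384.
Year 3: $14,904 × 1/6 = $2,484. Book value $1,900.

$2,484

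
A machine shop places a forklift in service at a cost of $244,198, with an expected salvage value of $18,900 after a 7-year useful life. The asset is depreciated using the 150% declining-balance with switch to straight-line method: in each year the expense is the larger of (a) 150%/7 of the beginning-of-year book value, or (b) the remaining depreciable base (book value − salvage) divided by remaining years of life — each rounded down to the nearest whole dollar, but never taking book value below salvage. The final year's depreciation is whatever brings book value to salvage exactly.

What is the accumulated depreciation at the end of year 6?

Depreciable base = $244,198 − $18,900 = $225,298.
Year 1: DB = ⌊$244,198 × 150%/7⌋ = $52,328; SL = ⌊$225,298/7⌋ = $32,185 → take DB $52,328. Book value $191,870.
Year 2: DB = ⌊$191,870 × 150%/7⌋ = $41,115; SL = ⌊$172,970/6⌋ = $28,828 → take DB $41,115. Book value $150,755.
Year 3: DB = ⌊$150,755 × 150%/7⌋ = $32,304; SL = ⌊$131,855/5⌋ = $26,371 → take DB $32,304. Book value $118,451.
Year 4: DB = ⌊$118,451 × 150%/7⌋ = $25,382; SL = ⌊$99,551/4⌋ = $24,887 → take DB $25,382. Book value $93,069.
Year 5: DB = ⌊$93,069 × 150%/7⌋ = $19,943; SL = ⌊$74,169/3⌋ = $24,723 → take SL $24,723. Book value $68,346.
Year 6: DB = ⌊$68,346 × 150%/7⌋ = $14,645; SL = ⌊$49,446/2⌋ = $24,723 → take SL $24,723. Book value $43,623.
Accumulated through year 6 = $244,198 − $43,623 = $200,575.

$200,575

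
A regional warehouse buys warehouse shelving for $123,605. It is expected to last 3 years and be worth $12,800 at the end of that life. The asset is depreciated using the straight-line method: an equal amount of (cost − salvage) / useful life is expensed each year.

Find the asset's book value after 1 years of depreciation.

Depreciable base = $123,605 − $12,800 = $110,805.
Annual expense = $110,805 / 3 = $36,935.
End of year 1: book value $86,670.

$86,670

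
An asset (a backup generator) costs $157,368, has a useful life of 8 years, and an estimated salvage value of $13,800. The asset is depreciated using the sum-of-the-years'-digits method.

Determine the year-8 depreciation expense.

$3,988

Depreciable base = $157,368 − $13,800 = $143,568.
Sum of the years' digits = 8+7+6+5+4+3+2+1 = 36.
Year 1: $143,568 × 8/36 = $31,904. Book value $125,464.
Year 2: $143,568 × 7/36 = $27,916. Book value $97,548.
Year 3: $143,568 × 6/36 = $23,928. Book value $73,620.
Year 4: $143,568 × 5/36 = $19,940. Book value $53,680.
Year 5: $143,568 × 4/36 = $15,952. Book value $37,728.
Year 6: $143,568 × 3/36 = $11,964. Book value $25,764.
Year 7: $143,568 × 2/36 = $7,976. Book value $17,788.
Year 8: $143,568 × 1/36 = $3,988. Book value $13,800.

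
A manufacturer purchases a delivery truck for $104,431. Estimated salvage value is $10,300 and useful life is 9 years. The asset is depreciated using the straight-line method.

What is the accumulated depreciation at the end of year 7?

$73,213

Depreciable base = $104,431 − $10,300 = $94,131.
Annual expense = $94,131 / 9 = $10,459.
End of year 1: book value $93,972.
End of year 2: book value $83,513.
End of year 3: book value $73,054.
End of year 4: book value $62,595.
End of year 5: book value $52,136.
End of year 6: book value $41,677.
End of year 7: book value $31,218.
Accumulated through year 7 = $104,431 − $31,218 = $73,213.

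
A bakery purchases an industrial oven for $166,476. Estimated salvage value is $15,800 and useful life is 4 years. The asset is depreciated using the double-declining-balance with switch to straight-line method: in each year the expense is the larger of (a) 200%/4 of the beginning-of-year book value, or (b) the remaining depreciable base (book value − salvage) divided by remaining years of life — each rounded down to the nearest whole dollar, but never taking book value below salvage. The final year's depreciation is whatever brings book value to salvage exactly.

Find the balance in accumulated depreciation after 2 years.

$124,857

Depreciable base = $166,476 − $15,800 = $150,676.
Year 1: DB = ⌊$166,476 × 200%/4⌋ = $83,238; SL = ⌊$150,676/4⌋ = $37,669 → take DB $83,238. Book value $83,238.
Year 2: DB = ⌊$83,238 × 200%/4⌋ = $41,619; SL = ⌊$67,438/3⌋ = $22,479 → take DB $41,619. Book value $41,619.
Accumulated through year 2 = $166,476 − $41,619 = $124,857.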